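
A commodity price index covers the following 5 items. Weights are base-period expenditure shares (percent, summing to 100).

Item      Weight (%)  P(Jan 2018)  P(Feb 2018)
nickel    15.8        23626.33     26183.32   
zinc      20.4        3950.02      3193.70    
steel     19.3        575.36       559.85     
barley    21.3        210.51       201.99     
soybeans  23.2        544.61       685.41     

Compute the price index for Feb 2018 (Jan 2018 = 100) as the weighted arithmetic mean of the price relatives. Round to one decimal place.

102.4

nickel: 15.8 × (26183.32/23626.33) = 15.8 × 1.108226 = 17.5100
zinc: 20.4 × (3193.70/3950.02) = 20.4 × 0.808528 = 16.4940
steel: 19.3 × (559.85/575.36) = 19.3 × 0.973043 = 18.7797
barley: 21.3 × (201.99/210.51) = 21.3 × 0.959527 = 20.4379
soybeans: 23.2 × (685.41/544.61) = 23.2 × 1.258534 = 29.1980
Index = Σ wᵢ·(p₁ᵢ/p₀ᵢ) = 17.5100 + 16.4940 + 18.7797 + 20.4379 + 29.1980 = 102.4196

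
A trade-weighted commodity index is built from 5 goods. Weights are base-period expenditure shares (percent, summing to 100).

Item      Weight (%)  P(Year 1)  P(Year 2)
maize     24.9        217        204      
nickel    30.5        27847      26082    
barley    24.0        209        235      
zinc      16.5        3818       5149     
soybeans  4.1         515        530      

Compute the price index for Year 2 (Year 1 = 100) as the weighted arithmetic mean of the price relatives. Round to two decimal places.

105.43

maize: 24.9 × (204/217) = 24.9 × 0.940092 = 23.4083
nickel: 30.5 × (26082/27847) = 30.5 × 0.936618 = 28.5668
barley: 24.0 × (235/209) = 24.0 × 1.124402 = 26.9856
zinc: 16.5 × (5149/3818) = 16.5 × 1.348612 = 22.2521
soybeans: 4.1 × (530/515) = 4.1 × 1.029126 = 4.2194
Index = Σ wᵢ·(p₁ᵢ/p₀ᵢ) = 23.4083 + 28.5668 + 26.9856 + 22.2521 + 4.2194 = 105.4323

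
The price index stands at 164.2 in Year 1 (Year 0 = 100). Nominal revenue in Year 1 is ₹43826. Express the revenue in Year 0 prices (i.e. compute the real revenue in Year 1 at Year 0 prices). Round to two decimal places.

26690.62

Real = Nominal ÷ (Index/100) = 43826 ÷ (164.2/100)
     = 43826 ÷ 1.642 = 26690.6212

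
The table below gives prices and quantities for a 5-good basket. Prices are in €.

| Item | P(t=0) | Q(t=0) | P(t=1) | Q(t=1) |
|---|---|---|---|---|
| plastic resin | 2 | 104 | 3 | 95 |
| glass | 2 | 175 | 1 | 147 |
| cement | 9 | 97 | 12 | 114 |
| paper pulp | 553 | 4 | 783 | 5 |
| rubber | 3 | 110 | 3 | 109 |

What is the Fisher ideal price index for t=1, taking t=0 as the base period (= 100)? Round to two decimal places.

129.99

Laspeyres component (base-period weights):
ΣP(t=1)Q(t=0) = 3×104 + 1×175 + 12×97 + 783×4 + 3×110 = 312 + 175 + 1164 + 3132 + 330 = 5113
ΣP(t=0)Q(t=0) = 2×104 + 2×175 + 9×97 + 553×4 + 3×110 = 208 + 350 + 873 + 2212 + 330 = 3973
L = 5113 / 3973 × 100 = 128.6937
Paasche component (current-period weights):
ΣP(t=1)Q(t=1) = 3×95 + 1×147 + 12×114 + 783×5 + 3×109 = 285 + 147 + 1368 + 3915 + 327 = 6042
ΣP(t=0)Q(t=1) = 2×95 + 2×147 + 9×114 + 553×5 + 3×109 = 190 + 294 + 1026 + 2765 + 327 = 4602
P = 6042 / 4602 × 100 = 131.2907
Fisher = √(L × P) = √(128.6937 × 131.2907) = 129.9857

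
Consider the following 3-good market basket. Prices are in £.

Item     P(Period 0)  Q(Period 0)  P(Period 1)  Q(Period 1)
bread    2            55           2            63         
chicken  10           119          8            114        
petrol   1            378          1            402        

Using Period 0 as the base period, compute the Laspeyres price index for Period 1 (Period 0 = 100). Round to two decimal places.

Laspeyres price index uses base-period quantities as weights.
ΣP(Period 1)·Q(Period 0) = 2×55 + 8×119 + 1×378 = 110 + 952 + 378 = 1440
ΣP(Period 0)·Q(Period 0) = 2×55 + 10×119 + 1×378 = 110 + 1190 + 378 = 1678
Index = 1440 / 1678 × 100 = 85.8164

85.82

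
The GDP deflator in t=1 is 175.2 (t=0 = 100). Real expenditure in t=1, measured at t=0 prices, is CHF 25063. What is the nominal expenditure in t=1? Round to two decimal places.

43910.38

Nominal = Real × (Index/100) = 25063 × (175.2/100)
        = 25063 × 1.752 = 43910.3760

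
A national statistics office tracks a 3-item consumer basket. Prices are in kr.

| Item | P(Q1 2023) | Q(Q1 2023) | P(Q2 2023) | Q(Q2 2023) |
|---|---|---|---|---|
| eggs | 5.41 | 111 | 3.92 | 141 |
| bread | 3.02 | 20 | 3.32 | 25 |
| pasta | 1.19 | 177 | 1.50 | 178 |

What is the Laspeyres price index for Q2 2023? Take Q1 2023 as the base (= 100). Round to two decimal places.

88.01

Laspeyres price index uses base-period quantities as weights.
ΣP(Q2 2023)·Q(Q1 2023) = 3.92×111 + 3.32×20 + 1.50×177 = 435.12 + 66.4 + 265.5 = 767.02
ΣP(Q1 2023)·Q(Q1 2023) = 5.41×111 + 3.02×20 + 1.19×177 = 600.51 + 60.4 + 210.63 = 871.54
Index = 767.02 / 871.54 × 100 = 88.0074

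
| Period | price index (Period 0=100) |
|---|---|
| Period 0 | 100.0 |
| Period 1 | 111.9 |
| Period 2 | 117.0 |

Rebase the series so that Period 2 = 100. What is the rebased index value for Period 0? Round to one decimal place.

Rebased(Period 0) = 100.0 / 117.0 × 100 = 85.4701

85.5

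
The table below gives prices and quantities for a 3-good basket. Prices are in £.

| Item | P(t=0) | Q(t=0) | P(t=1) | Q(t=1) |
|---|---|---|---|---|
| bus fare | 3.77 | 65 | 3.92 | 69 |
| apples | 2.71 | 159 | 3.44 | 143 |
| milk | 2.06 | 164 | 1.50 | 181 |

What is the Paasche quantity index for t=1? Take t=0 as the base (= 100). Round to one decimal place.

98.7

Paasche quantity index uses current-period prices as weights.
ΣP(t=1)·Q(t=1) = 3.92×69 + 3.44×143 + 1.50×181 = 270.48 + 491.92 + 271.5 = 1033.9
ΣP(t=1)·Q(t=0) = 3.92×65 + 3.44×159 + 1.50×164 = 254.8 + 546.96 + 246 = 1047.76
Index = 1033.9 / 1047.76 × 100 = 98.6772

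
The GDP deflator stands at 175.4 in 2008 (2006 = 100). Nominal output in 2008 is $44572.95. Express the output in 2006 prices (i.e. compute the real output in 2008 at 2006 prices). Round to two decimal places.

25412.17

Real = Nominal ÷ (Index/100) = 44572.95 ÷ (175.4/100)
     = 44572.95 ÷ 1.754 = 25412.1722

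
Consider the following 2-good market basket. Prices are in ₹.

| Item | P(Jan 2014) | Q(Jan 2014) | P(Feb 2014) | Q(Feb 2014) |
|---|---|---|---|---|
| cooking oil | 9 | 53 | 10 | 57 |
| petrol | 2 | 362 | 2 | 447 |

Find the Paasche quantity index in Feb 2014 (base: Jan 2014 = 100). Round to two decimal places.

116.75

Paasche quantity index uses current-period prices as weights.
ΣP(Feb 2014)·Q(Feb 2014) = 10×57 + 2×447 = 570 + 894 = 1464
ΣP(Feb 2014)·Q(Jan 2014) = 10×53 + 2×362 = 530 + 724 = 1254
Index = 1464 / 1254 × 100 = 116.7464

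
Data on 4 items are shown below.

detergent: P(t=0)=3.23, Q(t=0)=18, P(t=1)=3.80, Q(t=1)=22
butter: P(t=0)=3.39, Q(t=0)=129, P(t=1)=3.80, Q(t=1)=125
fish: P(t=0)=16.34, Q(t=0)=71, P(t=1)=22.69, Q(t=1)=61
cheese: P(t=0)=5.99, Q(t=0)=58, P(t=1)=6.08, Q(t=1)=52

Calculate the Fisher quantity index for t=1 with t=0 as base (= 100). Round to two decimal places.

89.79

Laspeyres component (base-period weights):
ΣP(t=0)Q(t=1) = 3.23×22 + 3.39×125 + 16.34×61 + 5.99×52 = 71.06 + 423.75 + 996.74 + 311.48 = 1803.03
ΣP(t=0)Q(t=0) = 3.23×18 + 3.39×129 + 16.34×71 + 5.99×58 = 58.14 + 437.31 + 1160.14 + 347.42 = 2003.01
L = 1803.03 / 2003.01 × 100 = 90.0160
Paasche component (current-period weights):
ΣP(t=1)Q(t=1) = 3.80×22 + 3.80×125 + 22.69×61 + 6.08×52 = 83.6 + 475 + 1384.09 + 316.16 = 2258.85
ΣP(t=1)Q(t=0) = 3.80×18 + 3.80×129 + 22.69×71 + 6.08×58 = 68.4 + 490.2 + 1610.99 + 352.64 = 2522.23
P = 2258.85 / 2522.23 × 100 = 89.5577
Fisher = √(L × P) = √(90.0160 × 89.5577) = 89.7865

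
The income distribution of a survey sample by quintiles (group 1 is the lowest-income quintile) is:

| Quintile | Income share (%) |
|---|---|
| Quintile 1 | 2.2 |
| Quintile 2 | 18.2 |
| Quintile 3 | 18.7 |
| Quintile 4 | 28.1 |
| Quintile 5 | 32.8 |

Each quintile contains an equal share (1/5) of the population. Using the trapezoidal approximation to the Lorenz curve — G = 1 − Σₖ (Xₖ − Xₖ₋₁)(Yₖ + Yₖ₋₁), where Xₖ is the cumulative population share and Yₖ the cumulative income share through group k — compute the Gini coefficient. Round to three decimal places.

Cumulative income shares Yₖ: 0.0220, 0.2040, 0.3910, 0.6720, 1.0000
Σ (Xₖ−Xₖ₋₁)(Yₖ+Yₖ₋₁) = (1/5)(0.0220+0.0000) + (1/5)(0.2040+0.0220) + (1/5)(0.3910+0.2040) + (1/5)(0.6720+0.3910) + (1/5)(1.0000+0.6720)
  = 0.0044 + 0.0452 + 0.1190 + 0.2126 + 0.3344 = 0.7156
G = 1 − 0.7156 = 0.2844

0.284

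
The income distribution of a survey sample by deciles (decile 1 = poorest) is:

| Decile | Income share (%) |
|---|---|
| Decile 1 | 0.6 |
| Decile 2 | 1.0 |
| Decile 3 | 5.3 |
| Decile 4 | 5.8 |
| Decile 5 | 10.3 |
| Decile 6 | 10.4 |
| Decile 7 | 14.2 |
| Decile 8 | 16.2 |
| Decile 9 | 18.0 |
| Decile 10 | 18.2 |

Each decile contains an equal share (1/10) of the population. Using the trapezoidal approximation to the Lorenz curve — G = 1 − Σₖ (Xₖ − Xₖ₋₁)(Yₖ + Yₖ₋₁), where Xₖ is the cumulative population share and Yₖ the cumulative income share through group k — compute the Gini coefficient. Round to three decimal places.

0.357

Cumulative income shares Yₖ: 0.0060, 0.0160, 0.0690, 0.1270, 0.2300, 0.3340, 0.4760, 0.6380, 0.8180, 1.0000
Σ (Xₖ−Xₖ₋₁)(Yₖ+Yₖ₋₁) = (1/10)(0.0060+0.0000) + (1/10)(0.0160+0.0060) + (1/10)(0.0690+0.0160) + (1/10)(0.1270+0.0690) + (1/10)(0.2300+0.1270) + (1/10)(0.3340+0.2300) + (1/10)(0.4760+0.3340) + (1/10)(0.6380+0.4760) + (1/10)(0.8180+0.6380) + (1/10)(1.0000+0.8180)
  = 0.0006 + 0.0022 + 0.0085 + 0.0196 + 0.0357 + 0.0564 + 0.0810 + 0.1114 + 0.1456 + 0.1818 = 0.6428
G = 1 − 0.6428 = 0.3572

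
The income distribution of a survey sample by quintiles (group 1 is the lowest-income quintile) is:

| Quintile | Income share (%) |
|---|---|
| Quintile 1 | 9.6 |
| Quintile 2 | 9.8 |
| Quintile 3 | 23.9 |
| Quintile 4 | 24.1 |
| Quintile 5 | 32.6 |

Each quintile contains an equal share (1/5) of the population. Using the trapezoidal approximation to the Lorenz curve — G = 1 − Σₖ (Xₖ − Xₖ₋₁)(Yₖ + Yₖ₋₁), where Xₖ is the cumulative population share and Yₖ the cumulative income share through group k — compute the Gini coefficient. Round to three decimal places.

0.241

Cumulative income shares Yₖ: 0.0960, 0.1940, 0.4330, 0.6740, 1.0000
Σ (Xₖ−Xₖ₋₁)(Yₖ+Yₖ₋₁) = (1/5)(0.0960+0.0000) + (1/5)(0.1940+0.0960) + (1/5)(0.4330+0.1940) + (1/5)(0.6740+0.4330) + (1/5)(1.0000+0.6740)
  = 0.0192 + 0.0580 + 0.1254 + 0.2214 + 0.3348 = 0.7588
G = 1 − 0.7588 = 0.2412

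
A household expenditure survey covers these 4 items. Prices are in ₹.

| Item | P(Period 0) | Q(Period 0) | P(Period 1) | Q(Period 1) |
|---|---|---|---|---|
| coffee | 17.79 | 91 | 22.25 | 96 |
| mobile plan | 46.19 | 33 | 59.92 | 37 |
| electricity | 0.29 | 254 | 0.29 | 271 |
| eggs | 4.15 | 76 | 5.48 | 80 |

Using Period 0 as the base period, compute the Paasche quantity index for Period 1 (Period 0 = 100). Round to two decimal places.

108.41

Paasche quantity index uses current-period prices as weights.
ΣP(Period 1)·Q(Period 1) = 22.25×96 + 59.92×37 + 0.29×271 + 5.48×80 = 2136 + 2217.04 + 78.59 + 438.4 = 4870.03
ΣP(Period 1)·Q(Period 0) = 22.25×91 + 59.92×33 + 0.29×254 + 5.48×76 = 2024.75 + 1977.36 + 73.66 + 416.48 = 4492.25
Index = 4870.03 / 4492.25 × 100 = 108.4096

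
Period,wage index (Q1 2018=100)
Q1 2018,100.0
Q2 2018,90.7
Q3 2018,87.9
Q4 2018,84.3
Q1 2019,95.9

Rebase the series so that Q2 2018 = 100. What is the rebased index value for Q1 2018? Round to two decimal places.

Rebased(Q1 2018) = 100.0 / 90.7 × 100 = 110.2536

110.25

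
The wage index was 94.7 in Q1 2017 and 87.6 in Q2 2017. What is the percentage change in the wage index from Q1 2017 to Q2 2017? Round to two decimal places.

-7.50%

Change = (87.6 − 94.7) / 94.7 × 100
       = -7.1 / 94.7 × 100 = -7.4974%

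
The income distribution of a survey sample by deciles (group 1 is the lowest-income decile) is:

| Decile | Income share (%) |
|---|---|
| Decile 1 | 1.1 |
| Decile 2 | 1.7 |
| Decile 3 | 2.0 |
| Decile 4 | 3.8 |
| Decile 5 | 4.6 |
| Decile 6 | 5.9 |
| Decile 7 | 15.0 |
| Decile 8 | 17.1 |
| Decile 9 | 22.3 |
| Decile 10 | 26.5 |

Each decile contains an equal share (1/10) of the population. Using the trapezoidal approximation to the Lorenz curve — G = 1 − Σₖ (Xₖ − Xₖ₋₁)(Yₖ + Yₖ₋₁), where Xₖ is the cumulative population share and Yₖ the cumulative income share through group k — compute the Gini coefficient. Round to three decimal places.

0.483

Cumulative income shares Yₖ: 0.0110, 0.0280, 0.0480, 0.0860, 0.1320, 0.1910, 0.3410, 0.5120, 0.7350, 1.0000
Σ (Xₖ−Xₖ₋₁)(Yₖ+Yₖ₋₁) = (1/10)(0.0110+0.0000) + (1/10)(0.0280+0.0110) + (1/10)(0.0480+0.0280) + (1/10)(0.0860+0.0480) + (1/10)(0.1320+0.0860) + (1/10)(0.1910+0.1320) + (1/10)(0.3410+0.1910) + (1/10)(0.5120+0.3410) + (1/10)(0.7350+0.5120) + (1/10)(1.0000+0.7350)
  = 0.0011 + 0.0039 + 0.0076 + 0.0134 + 0.0218 + 0.0323 + 0.0532 + 0.0853 + 0.1247 + 0.1735 = 0.5168
G = 1 − 0.5168 = 0.4832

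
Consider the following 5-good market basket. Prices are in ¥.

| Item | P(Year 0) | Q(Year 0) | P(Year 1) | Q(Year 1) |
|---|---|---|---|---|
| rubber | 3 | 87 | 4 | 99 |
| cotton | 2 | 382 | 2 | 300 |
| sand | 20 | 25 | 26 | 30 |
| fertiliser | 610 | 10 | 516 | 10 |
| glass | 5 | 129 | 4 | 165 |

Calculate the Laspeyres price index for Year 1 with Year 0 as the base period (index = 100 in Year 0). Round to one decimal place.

89.9

Laspeyres price index uses base-period quantities as weights.
ΣP(Year 1)·Q(Year 0) = 4×87 + 2×382 + 26×25 + 516×10 + 4×129 = 348 + 764 + 650 + 5160 + 516 = 7438
ΣP(Year 0)·Q(Year 0) = 3×87 + 2×382 + 20×25 + 610×10 + 5×129 = 261 + 764 + 500 + 6100 + 645 = 8270
Index = 7438 / 8270 × 100 = 89.9395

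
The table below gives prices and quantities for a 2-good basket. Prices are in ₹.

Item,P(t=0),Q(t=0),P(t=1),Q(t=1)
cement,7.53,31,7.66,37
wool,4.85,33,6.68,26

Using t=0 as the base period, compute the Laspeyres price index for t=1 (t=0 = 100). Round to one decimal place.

116.4

Laspeyres price index uses base-period quantities as weights.
ΣP(t=1)·Q(t=0) = 7.66×31 + 6.68×33 = 237.46 + 220.44 = 457.9
ΣP(t=0)·Q(t=0) = 7.53×31 + 4.85×33 = 233.43 + 160.05 = 393.48
Index = 457.9 / 393.48 × 100 = 116.3719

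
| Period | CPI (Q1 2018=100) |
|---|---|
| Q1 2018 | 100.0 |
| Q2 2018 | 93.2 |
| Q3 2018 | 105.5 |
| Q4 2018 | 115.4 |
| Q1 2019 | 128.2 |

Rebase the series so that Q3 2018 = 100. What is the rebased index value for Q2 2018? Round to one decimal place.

88.3

Rebased(Q2 2018) = 93.2 / 105.5 × 100 = 88.3412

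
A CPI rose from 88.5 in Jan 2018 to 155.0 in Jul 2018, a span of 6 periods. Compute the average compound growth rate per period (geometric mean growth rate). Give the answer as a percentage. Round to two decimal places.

Growth factor = (155.0/88.5)^(1/6) = (1.751412)^(1/6) = 1.097905
Growth rate = 1.097905 − 1 = 0.097905 = 9.7905%

9.79%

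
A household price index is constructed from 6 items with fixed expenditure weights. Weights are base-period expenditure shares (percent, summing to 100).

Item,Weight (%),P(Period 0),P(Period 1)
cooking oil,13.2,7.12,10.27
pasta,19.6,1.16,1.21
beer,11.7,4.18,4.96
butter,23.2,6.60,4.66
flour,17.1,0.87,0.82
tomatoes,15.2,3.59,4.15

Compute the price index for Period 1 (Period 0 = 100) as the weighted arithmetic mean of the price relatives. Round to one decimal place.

cooking oil: 13.2 × (10.27/7.12) = 13.2 × 1.442416 = 19.0399
pasta: 19.6 × (1.21/1.16) = 19.6 × 1.043103 = 20.4448
beer: 11.7 × (4.96/4.18) = 11.7 × 1.186603 = 13.8833
butter: 23.2 × (4.66/6.60) = 23.2 × 0.706061 = 16.3806
flour: 17.1 × (0.82/0.87) = 17.1 × 0.942529 = 16.1172
tomatoes: 15.2 × (4.15/3.59) = 15.2 × 1.155989 = 17.5710
Index = Σ wᵢ·(p₁ᵢ/p₀ᵢ) = 19.0399 + 20.4448 + 13.8833 + 16.3806 + 16.1172 + 17.5710 = 103.4368

103.4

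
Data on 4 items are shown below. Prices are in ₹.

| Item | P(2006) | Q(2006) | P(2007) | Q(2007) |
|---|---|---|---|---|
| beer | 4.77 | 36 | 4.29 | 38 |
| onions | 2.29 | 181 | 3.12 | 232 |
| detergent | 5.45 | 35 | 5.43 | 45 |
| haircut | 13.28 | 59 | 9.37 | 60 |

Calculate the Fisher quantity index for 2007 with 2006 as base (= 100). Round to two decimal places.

Laspeyres component (base-period weights):
ΣP(2006)Q(2007) = 4.77×38 + 2.29×232 + 5.45×45 + 13.28×60 = 181.26 + 531.28 + 245.25 + 796.8 = 1754.59
ΣP(2006)Q(2006) = 4.77×36 + 2.29×181 + 5.45×35 + 13.28×59 = 171.72 + 414.49 + 190.75 + 783.52 = 1560.48
L = 1754.59 / 1560.48 × 100 = 112.4391
Paasche component (current-period weights):
ΣP(2007)Q(2007) = 4.29×38 + 3.12×232 + 5.43×45 + 9.37×60 = 163.02 + 723.84 + 244.35 + 562.2 = 1693.41
ΣP(2007)Q(2006) = 4.29×36 + 3.12×181 + 5.43×35 + 9.37×59 = 154.44 + 564.72 + 190.05 + 552.83 = 1462.04
P = 1693.41 / 1462.04 × 100 = 115.8251
Fisher = √(L × P) = √(112.4391 × 115.8251) = 114.1196

114.12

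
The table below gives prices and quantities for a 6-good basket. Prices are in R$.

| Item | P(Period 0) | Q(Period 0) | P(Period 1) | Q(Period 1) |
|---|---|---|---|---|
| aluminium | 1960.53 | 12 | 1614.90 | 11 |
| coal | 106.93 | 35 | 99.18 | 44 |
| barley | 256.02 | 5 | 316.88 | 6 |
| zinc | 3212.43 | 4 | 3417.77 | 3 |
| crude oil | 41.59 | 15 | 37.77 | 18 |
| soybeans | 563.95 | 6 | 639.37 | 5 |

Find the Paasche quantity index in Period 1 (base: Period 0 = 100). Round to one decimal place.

Paasche quantity index uses current-period prices as weights.
ΣP(Period 1)·Q(Period 1) = 1614.90×11 + 99.18×44 + 316.88×6 + 3417.77×3 + 37.77×18 + 639.37×5 = 17763.9 + 4363.92 + 1901.28 + 10253.31 + 679.86 + 3196.85 = 38159.12
ΣP(Period 1)·Q(Period 0) = 1614.90×12 + 99.18×35 + 316.88×5 + 3417.77×4 + 37.77×15 + 639.37×6 = 19378.8 + 3471.3 + 1584.4 + 13671.08 + 566.55 + 3836.22 = 42508.35
Index = 38159.12 / 42508.35 × 100 = 89.7685

89.8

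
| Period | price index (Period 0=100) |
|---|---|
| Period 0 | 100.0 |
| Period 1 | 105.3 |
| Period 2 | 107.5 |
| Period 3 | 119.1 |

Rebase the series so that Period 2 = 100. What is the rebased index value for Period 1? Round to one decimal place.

Rebased(Period 1) = 105.3 / 107.5 × 100 = 97.9535

98.0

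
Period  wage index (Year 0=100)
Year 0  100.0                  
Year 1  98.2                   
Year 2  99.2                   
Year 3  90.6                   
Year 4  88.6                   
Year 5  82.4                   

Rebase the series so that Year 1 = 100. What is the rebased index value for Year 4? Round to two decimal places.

90.22

Rebased(Year 4) = 88.6 / 98.2 × 100 = 90.2240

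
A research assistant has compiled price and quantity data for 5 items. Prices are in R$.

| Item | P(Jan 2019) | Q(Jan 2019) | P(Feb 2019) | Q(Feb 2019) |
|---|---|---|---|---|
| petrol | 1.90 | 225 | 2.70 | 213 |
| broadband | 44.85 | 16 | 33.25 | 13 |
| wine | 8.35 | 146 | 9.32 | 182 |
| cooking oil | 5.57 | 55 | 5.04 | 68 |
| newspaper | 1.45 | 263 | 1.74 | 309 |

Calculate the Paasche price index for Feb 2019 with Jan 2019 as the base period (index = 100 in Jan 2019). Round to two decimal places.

Paasche price index uses current-period quantities as weights.
ΣP(Feb 2019)·Q(Feb 2019) = 2.70×213 + 33.25×13 + 9.32×182 + 5.04×68 + 1.74×309 = 575.1 + 432.25 + 1696.24 + 342.72 + 537.66 = 3583.97
ΣP(Jan 2019)·Q(Feb 2019) = 1.90×213 + 44.85×13 + 8.35×182 + 5.57×68 + 1.45×309 = 404.7 + 583.05 + 1519.7 + 378.76 + 448.05 = 3334.26
Index = 3583.97 / 3334.26 × 100 = 107.4892

107.49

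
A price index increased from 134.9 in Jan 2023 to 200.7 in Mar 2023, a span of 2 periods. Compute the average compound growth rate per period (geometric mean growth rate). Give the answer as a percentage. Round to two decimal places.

21.97%

Growth factor = (200.7/134.9)^(1/2) = (1.487769)^(1/2) = 1.219741
Growth rate = 1.219741 − 1 = 0.219741 = 21.9741%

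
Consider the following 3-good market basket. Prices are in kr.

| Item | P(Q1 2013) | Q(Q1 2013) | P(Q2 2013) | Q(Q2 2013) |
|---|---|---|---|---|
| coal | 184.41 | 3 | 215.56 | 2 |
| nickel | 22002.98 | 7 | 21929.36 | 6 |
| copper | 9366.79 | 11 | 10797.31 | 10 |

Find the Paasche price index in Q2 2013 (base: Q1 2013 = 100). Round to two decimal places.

106.16

Paasche price index uses current-period quantities as weights.
ΣP(Q2 2013)·Q(Q2 2013) = 215.56×2 + 21929.36×6 + 10797.31×10 = 431.12 + 131576.16 + 107973.1 = 239980.38
ΣP(Q1 2013)·Q(Q2 2013) = 184.41×2 + 22002.98×6 + 9366.79×10 = 368.82 + 132017.88 + 93667.9 = 226054.6
Index = 239980.38 / 226054.6 × 100 = 106.1604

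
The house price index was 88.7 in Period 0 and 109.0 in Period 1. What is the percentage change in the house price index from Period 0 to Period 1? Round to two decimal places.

22.89%

Change = (109.0 − 88.7) / 88.7 × 100
       = 20.3 / 88.7 × 100 = 22.8861%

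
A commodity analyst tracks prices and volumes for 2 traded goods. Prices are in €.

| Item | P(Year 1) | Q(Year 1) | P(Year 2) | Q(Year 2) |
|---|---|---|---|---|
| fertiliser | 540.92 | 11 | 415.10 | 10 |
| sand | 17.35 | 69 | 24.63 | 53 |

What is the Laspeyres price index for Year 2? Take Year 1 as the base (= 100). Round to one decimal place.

Laspeyres price index uses base-period quantities as weights.
ΣP(Year 2)·Q(Year 1) = 415.10×11 + 24.63×69 = 4566.1 + 1699.47 = 6265.57
ΣP(Year 1)·Q(Year 1) = 540.92×11 + 17.35×69 = 5950.12 + 1197.15 = 7147.27
Index = 6265.57 / 7147.27 × 100 = 87.6638

87.7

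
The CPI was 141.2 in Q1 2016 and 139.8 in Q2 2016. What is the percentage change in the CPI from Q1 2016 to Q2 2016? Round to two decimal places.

Change = (139.8 − 141.2) / 141.2 × 100
       = -1.4 / 141.2 × 100 = -0.9915%

-0.99%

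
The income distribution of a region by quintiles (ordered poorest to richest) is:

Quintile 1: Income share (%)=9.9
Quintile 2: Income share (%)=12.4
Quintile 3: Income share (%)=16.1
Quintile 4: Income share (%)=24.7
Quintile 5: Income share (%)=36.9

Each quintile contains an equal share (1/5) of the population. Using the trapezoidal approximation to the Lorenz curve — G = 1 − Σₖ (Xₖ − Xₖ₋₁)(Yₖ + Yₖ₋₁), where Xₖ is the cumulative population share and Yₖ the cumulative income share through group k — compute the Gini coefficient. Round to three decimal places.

0.265

Cumulative income shares Yₖ: 0.0990, 0.2230, 0.3840, 0.6310, 1.0000
Σ (Xₖ−Xₖ₋₁)(Yₖ+Yₖ₋₁) = (1/5)(0.0990+0.0000) + (1/5)(0.2230+0.0990) + (1/5)(0.3840+0.2230) + (1/5)(0.6310+0.3840) + (1/5)(1.0000+0.6310)
  = 0.0198 + 0.0644 + 0.1214 + 0.2030 + 0.3262 = 0.7348
G = 1 − 0.7348 = 0.2652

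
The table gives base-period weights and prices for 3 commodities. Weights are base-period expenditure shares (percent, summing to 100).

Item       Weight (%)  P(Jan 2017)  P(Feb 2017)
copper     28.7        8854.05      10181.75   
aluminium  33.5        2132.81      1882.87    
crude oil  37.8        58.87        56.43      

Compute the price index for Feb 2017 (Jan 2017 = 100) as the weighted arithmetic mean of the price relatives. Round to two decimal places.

copper: 28.7 × (10181.75/8854.05) = 28.7 × 1.149954 = 33.0037
aluminium: 33.5 × (1882.87/2132.81) = 33.5 × 0.882812 = 29.5742
crude oil: 37.8 × (56.43/58.87) = 37.8 × 0.958553 = 36.2333
Index = Σ wᵢ·(p₁ᵢ/p₀ᵢ) = 33.0037 + 29.5742 + 36.2333 = 98.8112

98.81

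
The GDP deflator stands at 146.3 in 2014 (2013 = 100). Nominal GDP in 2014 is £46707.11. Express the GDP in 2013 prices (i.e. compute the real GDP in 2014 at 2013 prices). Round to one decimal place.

31925.6

Real = Nominal ÷ (Index/100) = 46707.11 ÷ (146.3/100)
     = 46707.11 ÷ 1.463 = 31925.5707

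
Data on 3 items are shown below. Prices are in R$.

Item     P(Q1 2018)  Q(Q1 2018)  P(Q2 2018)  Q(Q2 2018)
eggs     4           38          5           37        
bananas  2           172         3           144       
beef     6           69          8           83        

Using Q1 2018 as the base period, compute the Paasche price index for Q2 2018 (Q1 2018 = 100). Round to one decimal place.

137.2

Paasche price index uses current-period quantities as weights.
ΣP(Q2 2018)·Q(Q2 2018) = 5×37 + 3×144 + 8×83 = 185 + 432 + 664 = 1281
ΣP(Q1 2018)·Q(Q2 2018) = 4×37 + 2×144 + 6×83 = 148 + 288 + 498 = 934
Index = 1281 / 934 × 100 = 137.1520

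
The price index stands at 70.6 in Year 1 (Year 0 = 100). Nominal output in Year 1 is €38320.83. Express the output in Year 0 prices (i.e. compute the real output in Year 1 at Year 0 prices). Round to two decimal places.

54278.80

Real = Nominal ÷ (Index/100) = 38320.83 ÷ (70.6/100)
     = 38320.83 ÷ 0.706 = 54278.7960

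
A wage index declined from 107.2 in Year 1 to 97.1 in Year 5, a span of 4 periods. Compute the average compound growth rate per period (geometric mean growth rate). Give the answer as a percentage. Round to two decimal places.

Growth factor = (97.1/107.2)^(1/4) = (0.905784)^(1/4) = 0.975565
Growth rate = 0.975565 − 1 = -0.024435 = -2.4435%

-2.44%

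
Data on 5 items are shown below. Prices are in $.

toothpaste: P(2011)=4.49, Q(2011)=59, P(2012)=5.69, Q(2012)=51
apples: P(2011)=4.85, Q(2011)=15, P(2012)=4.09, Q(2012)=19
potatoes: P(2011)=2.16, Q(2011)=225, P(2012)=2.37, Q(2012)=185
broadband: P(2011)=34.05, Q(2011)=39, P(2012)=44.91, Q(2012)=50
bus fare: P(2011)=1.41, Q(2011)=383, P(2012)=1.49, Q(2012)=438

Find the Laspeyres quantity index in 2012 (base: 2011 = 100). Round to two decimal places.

112.97

Laspeyres quantity index uses base-period prices as weights.
ΣP(2011)·Q(2012) = 4.49×51 + 4.85×19 + 2.16×185 + 34.05×50 + 1.41×438 = 228.99 + 92.15 + 399.6 + 1702.5 + 617.58 = 3040.82
ΣP(2011)·Q(2011) = 4.49×59 + 4.85×15 + 2.16×225 + 34.05×39 + 1.41×383 = 264.91 + 72.75 + 486 + 1327.95 + 540.03 = 2691.64
Index = 3040.82 / 2691.64 × 100 = 112.9728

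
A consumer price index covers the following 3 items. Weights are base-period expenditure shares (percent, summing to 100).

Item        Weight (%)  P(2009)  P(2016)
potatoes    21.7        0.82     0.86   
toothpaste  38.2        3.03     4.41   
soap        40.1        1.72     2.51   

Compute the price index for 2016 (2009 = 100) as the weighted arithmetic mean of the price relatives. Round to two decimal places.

potatoes: 21.7 × (0.86/0.82) = 21.7 × 1.048780 = 22.7585
toothpaste: 38.2 × (4.41/3.03) = 38.2 × 1.455446 = 55.5980
soap: 40.1 × (2.51/1.72) = 40.1 × 1.459302 = 58.5180
Index = Σ wᵢ·(p₁ᵢ/p₀ᵢ) = 22.7585 + 55.5980 + 58.5180 = 136.8746

136.87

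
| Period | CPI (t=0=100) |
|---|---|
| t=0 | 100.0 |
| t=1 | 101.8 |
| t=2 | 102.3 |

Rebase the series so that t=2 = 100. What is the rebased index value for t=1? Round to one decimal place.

Rebased(t=1) = 101.8 / 102.3 × 100 = 99.5112

99.5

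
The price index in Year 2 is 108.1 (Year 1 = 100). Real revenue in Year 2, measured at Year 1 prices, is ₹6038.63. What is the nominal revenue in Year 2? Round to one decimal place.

Nominal = Real × (Index/100) = 6038.63 × (108.1/100)
        = 6038.63 × 1.081 = 6527.7590

6527.8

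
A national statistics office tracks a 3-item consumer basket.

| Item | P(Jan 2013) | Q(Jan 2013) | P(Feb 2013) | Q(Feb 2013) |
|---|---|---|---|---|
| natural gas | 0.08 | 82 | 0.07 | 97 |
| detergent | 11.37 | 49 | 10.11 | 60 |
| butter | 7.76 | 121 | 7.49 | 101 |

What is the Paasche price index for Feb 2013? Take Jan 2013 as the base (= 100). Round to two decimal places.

92.95

Paasche price index uses current-period quantities as weights.
ΣP(Feb 2013)·Q(Feb 2013) = 0.07×97 + 10.11×60 + 7.49×101 = 6.79 + 606.6 + 756.49 = 1369.88
ΣP(Jan 2013)·Q(Feb 2013) = 0.08×97 + 11.37×60 + 7.76×101 = 7.76 + 682.2 + 783.76 = 1473.72
Index = 1369.88 / 1473.72 × 100 = 92.9539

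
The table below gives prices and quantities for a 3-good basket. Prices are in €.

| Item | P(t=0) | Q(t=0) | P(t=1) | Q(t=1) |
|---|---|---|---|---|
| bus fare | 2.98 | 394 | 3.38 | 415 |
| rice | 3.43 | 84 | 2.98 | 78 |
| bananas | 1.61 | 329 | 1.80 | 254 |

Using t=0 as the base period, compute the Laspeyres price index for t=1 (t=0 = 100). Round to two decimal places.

109.15

Laspeyres price index uses base-period quantities as weights.
ΣP(t=1)·Q(t=0) = 3.38×394 + 2.98×84 + 1.80×329 = 1331.72 + 250.32 + 592.2 = 2174.24
ΣP(t=0)·Q(t=0) = 2.98×394 + 3.43×84 + 1.61×329 = 1174.12 + 288.12 + 529.69 = 1991.93
Index = 2174.24 / 1991.93 × 100 = 109.1524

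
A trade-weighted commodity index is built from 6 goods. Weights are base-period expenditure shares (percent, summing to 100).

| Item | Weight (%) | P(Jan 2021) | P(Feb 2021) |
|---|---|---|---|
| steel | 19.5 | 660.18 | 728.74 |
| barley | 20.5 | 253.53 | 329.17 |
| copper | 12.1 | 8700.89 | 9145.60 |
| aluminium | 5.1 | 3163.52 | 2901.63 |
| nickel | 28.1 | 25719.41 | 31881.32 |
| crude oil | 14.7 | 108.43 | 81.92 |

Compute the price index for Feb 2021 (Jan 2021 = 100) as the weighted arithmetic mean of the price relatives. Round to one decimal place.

111.5

steel: 19.5 × (728.74/660.18) = 19.5 × 1.103850 = 21.5251
barley: 20.5 × (329.17/253.53) = 20.5 × 1.298347 = 26.6161
copper: 12.1 × (9145.60/8700.89) = 12.1 × 1.051111 = 12.7184
aluminium: 5.1 × (2901.63/3163.52) = 5.1 × 0.917216 = 4.6778
nickel: 28.1 × (31881.32/25719.41) = 28.1 × 1.239582 = 34.8323
crude oil: 14.7 × (81.92/108.43) = 14.7 × 0.755510 = 11.1060
Index = Σ wᵢ·(p₁ᵢ/p₀ᵢ) = 21.5251 + 26.6161 + 12.7184 + 4.6778 + 34.8323 + 11.1060 = 111.4757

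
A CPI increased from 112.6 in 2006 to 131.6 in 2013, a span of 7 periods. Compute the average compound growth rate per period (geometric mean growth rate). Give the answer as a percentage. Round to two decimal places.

2.25%

Growth factor = (131.6/112.6)^(1/7) = (1.168739)^(1/7) = 1.022525
Growth rate = 1.022525 − 1 = 0.022525 = 2.2525%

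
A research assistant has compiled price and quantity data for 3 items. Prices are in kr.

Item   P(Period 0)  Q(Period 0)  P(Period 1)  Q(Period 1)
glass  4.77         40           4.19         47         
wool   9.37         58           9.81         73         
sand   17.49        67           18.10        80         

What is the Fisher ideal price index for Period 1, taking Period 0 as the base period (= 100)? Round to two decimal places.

102.30

Laspeyres component (base-period weights):
ΣP(Period 1)Q(Period 0) = 4.19×40 + 9.81×58 + 18.10×67 = 167.6 + 568.98 + 1212.7 = 1949.28
ΣP(Period 0)Q(Period 0) = 4.77×40 + 9.37×58 + 17.49×67 = 190.8 + 543.46 + 1171.83 = 1906.09
L = 1949.28 / 1906.09 × 100 = 102.2659
Paasche component (current-period weights):
ΣP(Period 1)Q(Period 1) = 4.19×47 + 9.81×73 + 18.10×80 = 196.93 + 716.13 + 1448 = 2361.06
ΣP(Period 0)Q(Period 1) = 4.77×47 + 9.37×73 + 17.49×80 = 224.19 + 684.01 + 1399.2 = 2307.4
P = 2361.06 / 2307.4 × 100 = 102.3256
Fisher = √(L × P) = √(102.2659 × 102.3256) = 102.2957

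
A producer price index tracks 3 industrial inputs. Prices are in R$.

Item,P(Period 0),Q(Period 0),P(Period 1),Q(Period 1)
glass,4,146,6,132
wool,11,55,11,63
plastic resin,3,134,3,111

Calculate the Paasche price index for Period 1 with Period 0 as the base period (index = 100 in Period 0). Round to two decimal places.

116.99

Paasche price index uses current-period quantities as weights.
ΣP(Period 1)·Q(Period 1) = 6×132 + 11×63 + 3×111 = 792 + 693 + 333 = 1818
ΣP(Period 0)·Q(Period 1) = 4×132 + 11×63 + 3×111 = 528 + 693 + 333 = 1554
Index = 1818 / 1554 × 100 = 116.9884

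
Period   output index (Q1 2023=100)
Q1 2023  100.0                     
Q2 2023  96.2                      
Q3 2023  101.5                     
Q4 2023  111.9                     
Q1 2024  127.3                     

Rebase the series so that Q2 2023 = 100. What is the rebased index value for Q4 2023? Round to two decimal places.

Rebased(Q4 2023) = 111.9 / 96.2 × 100 = 116.3202

116.32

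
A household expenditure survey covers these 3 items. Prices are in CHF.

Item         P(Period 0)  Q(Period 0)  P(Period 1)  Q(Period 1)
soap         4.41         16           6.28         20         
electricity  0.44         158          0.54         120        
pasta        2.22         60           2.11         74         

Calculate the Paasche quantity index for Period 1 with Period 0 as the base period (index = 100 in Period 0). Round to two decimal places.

110.93

Paasche quantity index uses current-period prices as weights.
ΣP(Period 1)·Q(Period 1) = 6.28×20 + 0.54×120 + 2.11×74 = 125.6 + 64.8 + 156.14 = 346.54
ΣP(Period 1)·Q(Period 0) = 6.28×16 + 0.54×158 + 2.11×60 = 100.48 + 85.32 + 126.6 = 312.4
Index = 346.54 / 312.4 × 100 = 110.9283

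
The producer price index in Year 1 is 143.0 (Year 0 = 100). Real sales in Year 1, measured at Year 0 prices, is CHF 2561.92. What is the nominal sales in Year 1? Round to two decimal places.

3663.55

Nominal = Real × (Index/100) = 2561.92 × (143.0/100)
        = 2561.92 × 1.430 = 3663.5456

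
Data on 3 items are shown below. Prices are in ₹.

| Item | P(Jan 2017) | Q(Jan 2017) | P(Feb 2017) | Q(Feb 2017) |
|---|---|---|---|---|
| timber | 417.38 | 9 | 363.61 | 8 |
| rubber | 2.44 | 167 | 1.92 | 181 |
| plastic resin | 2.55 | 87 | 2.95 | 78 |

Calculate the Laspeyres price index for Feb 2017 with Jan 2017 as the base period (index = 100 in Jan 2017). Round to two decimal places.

87.78

Laspeyres price index uses base-period quantities as weights.
ΣP(Feb 2017)·Q(Jan 2017) = 363.61×9 + 1.92×167 + 2.95×87 = 3272.49 + 320.64 + 256.65 = 3849.78
ΣP(Jan 2017)·Q(Jan 2017) = 417.38×9 + 2.44×167 + 2.55×87 = 3756.42 + 407.48 + 221.85 = 4385.75
Index = 3849.78 / 4385.75 × 100 = 87.7793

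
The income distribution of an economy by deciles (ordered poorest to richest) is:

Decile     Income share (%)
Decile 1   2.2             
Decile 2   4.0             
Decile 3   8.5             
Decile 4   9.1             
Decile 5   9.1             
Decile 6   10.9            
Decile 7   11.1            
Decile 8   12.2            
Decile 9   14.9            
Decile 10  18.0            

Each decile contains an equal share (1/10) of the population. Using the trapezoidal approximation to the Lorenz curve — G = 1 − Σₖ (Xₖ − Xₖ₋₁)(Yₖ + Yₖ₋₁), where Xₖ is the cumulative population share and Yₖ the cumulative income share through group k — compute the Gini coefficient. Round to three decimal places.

Cumulative income shares Yₖ: 0.0220, 0.0620, 0.1470, 0.2380, 0.3290, 0.4380, 0.5490, 0.6710, 0.8200, 1.0000
Σ (Xₖ−Xₖ₋₁)(Yₖ+Yₖ₋₁) = (1/10)(0.0220+0.0000) + (1/10)(0.0620+0.0220) + (1/10)(0.1470+0.0620) + (1/10)(0.2380+0.1470) + (1/10)(0.3290+0.2380) + (1/10)(0.4380+0.3290) + (1/10)(0.5490+0.4380) + (1/10)(0.6710+0.5490) + (1/10)(0.8200+0.6710) + (1/10)(1.0000+0.8200)
  = 0.0022 + 0.0084 + 0.0209 + 0.0385 + 0.0567 + 0.0767 + 0.0987 + 0.1220 + 0.1491 + 0.1820 = 0.7552
G = 1 − 0.7552 = 0.2448

0.245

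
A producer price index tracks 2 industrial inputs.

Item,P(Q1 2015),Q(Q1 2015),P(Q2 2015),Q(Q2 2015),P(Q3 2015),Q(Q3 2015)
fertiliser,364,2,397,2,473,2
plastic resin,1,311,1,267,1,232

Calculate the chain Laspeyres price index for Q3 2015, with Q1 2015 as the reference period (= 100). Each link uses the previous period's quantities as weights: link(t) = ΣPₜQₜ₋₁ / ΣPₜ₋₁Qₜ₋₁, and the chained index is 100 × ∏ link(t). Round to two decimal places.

Link Q1 2015→Q2 2015:
ΣP(Q2 2015)Q(Q1 2015) = 397×2 + 1×311 = 794 + 311 = 1105
ΣP(Q1 2015)Q(Q1 2015) = 364×2 + 1×311 = 728 + 311 = 1039
link = 1105/1039 = 1.063523
Link Q2 2015→Q3 2015:
ΣP(Q3 2015)Q(Q2 2015) = 473×2 + 1×267 = 946 + 267 = 1213
ΣP(Q2 2015)Q(Q2 2015) = 397×2 + 1×267 = 794 + 267 = 1061
link = 1213/1061 = 1.143261
Chained index = 100 × 1.063523 × 1.143261 = 121.5884

121.59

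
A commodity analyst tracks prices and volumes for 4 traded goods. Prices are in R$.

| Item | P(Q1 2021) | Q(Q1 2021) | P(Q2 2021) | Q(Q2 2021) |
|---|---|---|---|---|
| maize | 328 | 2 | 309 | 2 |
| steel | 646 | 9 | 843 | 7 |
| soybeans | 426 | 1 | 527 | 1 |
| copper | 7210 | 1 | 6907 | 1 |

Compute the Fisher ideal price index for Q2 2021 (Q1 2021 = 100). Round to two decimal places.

109.87

Laspeyres component (base-period weights):
ΣP(Q2 2021)Q(Q1 2021) = 309×2 + 843×9 + 527×1 + 6907×1 = 618 + 7587 + 527 + 6907 = 15639
ΣP(Q1 2021)Q(Q1 2021) = 328×2 + 646×9 + 426×1 + 7210×1 = 656 + 5814 + 426 + 7210 = 14106
L = 15639 / 14106 × 100 = 110.8677
Paasche component (current-period weights):
ΣP(Q2 2021)Q(Q2 2021) = 309×2 + 843×7 + 527×1 + 6907×1 = 618 + 5901 + 527 + 6907 = 13953
ΣP(Q1 2021)Q(Q2 2021) = 328×2 + 646×7 + 426×1 + 7210×1 = 656 + 4522 + 426 + 7210 = 12814
P = 13953 / 12814 × 100 = 108.8887
Fisher = √(L × P) = √(110.8677 × 108.8887) = 109.8738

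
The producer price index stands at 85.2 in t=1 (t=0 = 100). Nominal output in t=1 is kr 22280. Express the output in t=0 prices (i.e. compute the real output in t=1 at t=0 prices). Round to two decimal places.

Real = Nominal ÷ (Index/100) = 22280 ÷ (85.2/100)
     = 22280 ÷ 0.852 = 26150.2347

26150.23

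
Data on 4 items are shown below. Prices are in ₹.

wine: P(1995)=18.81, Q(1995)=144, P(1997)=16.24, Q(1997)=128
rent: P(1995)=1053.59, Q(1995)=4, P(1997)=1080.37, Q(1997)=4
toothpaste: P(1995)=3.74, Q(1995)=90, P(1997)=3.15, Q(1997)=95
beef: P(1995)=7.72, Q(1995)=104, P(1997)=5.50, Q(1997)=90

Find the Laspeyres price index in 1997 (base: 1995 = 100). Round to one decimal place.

93.2

Laspeyres price index uses base-period quantities as weights.
ΣP(1997)·Q(1995) = 16.24×144 + 1080.37×4 + 3.15×90 + 5.50×104 = 2338.56 + 4321.48 + 283.5 + 572 = 7515.54
ΣP(1995)·Q(1995) = 18.81×144 + 1053.59×4 + 3.74×90 + 7.72×104 = 2708.64 + 4214.36 + 336.6 + 802.88 = 8062.48
Index = 7515.54 / 8062.48 × 100 = 93.2162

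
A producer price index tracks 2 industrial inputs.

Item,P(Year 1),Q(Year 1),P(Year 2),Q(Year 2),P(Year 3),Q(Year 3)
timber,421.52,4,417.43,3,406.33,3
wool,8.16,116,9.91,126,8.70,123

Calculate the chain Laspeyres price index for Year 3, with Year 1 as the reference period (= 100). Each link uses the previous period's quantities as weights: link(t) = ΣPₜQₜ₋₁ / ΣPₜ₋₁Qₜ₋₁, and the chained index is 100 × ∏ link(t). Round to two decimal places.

99.14

Link Year 1→Year 2:
ΣP(Year 2)Q(Year 1) = 417.43×4 + 9.91×116 = 1669.72 + 1149.56 = 2819.28
ΣP(Year 1)Q(Year 1) = 421.52×4 + 8.16×116 = 1686.08 + 946.56 = 2632.64
link = 2819.28/2632.64 = 1.070895
Link Year 2→Year 3:
ΣP(Year 3)Q(Year 2) = 406.33×3 + 8.70×126 = 1218.99 + 1096.2 = 2315.19
ΣP(Year 2)Q(Year 2) = 417.43×3 + 9.91×126 = 1252.29 + 1248.66 = 2500.95
link = 2315.19/2500.95 = 0.925724
Chained index = 100 × 1.070895 × 0.925724 = 99.1353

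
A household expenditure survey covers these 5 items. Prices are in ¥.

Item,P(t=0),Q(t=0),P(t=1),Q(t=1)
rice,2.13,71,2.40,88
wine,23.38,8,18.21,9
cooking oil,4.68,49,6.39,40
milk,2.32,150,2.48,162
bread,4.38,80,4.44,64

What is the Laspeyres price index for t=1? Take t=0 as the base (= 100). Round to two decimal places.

107.14

Laspeyres price index uses base-period quantities as weights.
ΣP(t=1)·Q(t=0) = 2.40×71 + 18.21×8 + 6.39×49 + 2.48×150 + 4.44×80 = 170.4 + 145.68 + 313.11 + 372 + 355.2 = 1356.39
ΣP(t=0)·Q(t=0) = 2.13×71 + 23.38×8 + 4.68×49 + 2.32×150 + 4.38×80 = 151.23 + 187.04 + 229.32 + 348 + 350.4 = 1265.99
Index = 1356.39 / 1265.99 × 100 = 107.1407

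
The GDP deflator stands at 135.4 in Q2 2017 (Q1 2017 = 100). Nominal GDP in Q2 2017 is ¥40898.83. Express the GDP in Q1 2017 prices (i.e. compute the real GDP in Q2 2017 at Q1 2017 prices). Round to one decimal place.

30205.9

Real = Nominal ÷ (Index/100) = 40898.83 ÷ (135.4/100)
     = 40898.83 ÷ 1.354 = 30205.9306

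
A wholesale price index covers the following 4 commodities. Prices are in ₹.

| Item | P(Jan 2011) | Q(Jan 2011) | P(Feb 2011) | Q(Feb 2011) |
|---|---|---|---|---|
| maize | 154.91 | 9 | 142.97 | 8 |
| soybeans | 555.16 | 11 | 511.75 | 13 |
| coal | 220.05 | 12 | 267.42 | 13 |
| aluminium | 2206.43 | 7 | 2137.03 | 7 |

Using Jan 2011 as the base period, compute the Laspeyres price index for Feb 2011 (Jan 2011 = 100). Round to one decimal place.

98.0

Laspeyres price index uses base-period quantities as weights.
ΣP(Feb 2011)·Q(Jan 2011) = 142.97×9 + 511.75×11 + 267.42×12 + 2137.03×7 = 1286.73 + 5629.25 + 3209.04 + 14959.21 = 25084.23
ΣP(Jan 2011)·Q(Jan 2011) = 154.91×9 + 555.16×11 + 220.05×12 + 2206.43×7 = 1394.19 + 6106.76 + 2640.6 + 15445.01 = 25586.56
Index = 25084.23 / 25586.56 × 100 = 98.0367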